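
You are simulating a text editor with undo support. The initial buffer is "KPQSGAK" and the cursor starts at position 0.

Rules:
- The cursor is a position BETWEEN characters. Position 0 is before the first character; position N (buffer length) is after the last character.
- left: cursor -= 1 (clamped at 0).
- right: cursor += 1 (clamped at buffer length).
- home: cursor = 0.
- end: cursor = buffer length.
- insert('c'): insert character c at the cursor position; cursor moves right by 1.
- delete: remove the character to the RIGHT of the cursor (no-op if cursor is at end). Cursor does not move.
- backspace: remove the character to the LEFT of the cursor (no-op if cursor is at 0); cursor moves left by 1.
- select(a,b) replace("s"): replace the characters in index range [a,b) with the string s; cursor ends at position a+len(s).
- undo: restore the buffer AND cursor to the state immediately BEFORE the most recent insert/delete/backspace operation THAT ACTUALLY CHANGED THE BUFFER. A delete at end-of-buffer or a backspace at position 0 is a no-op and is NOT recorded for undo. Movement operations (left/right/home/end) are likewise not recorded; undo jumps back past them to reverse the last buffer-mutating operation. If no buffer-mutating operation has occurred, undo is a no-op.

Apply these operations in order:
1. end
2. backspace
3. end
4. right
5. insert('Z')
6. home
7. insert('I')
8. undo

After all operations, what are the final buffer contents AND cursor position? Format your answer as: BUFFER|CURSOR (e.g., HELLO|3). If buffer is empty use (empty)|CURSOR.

Answer: KPQSGAZ|0

Derivation:
After op 1 (end): buf='KPQSGAK' cursor=7
After op 2 (backspace): buf='KPQSGA' cursor=6
After op 3 (end): buf='KPQSGA' cursor=6
After op 4 (right): buf='KPQSGA' cursor=6
After op 5 (insert('Z')): buf='KPQSGAZ' cursor=7
After op 6 (home): buf='KPQSGAZ' cursor=0
After op 7 (insert('I')): buf='IKPQSGAZ' cursor=1
After op 8 (undo): buf='KPQSGAZ' cursor=0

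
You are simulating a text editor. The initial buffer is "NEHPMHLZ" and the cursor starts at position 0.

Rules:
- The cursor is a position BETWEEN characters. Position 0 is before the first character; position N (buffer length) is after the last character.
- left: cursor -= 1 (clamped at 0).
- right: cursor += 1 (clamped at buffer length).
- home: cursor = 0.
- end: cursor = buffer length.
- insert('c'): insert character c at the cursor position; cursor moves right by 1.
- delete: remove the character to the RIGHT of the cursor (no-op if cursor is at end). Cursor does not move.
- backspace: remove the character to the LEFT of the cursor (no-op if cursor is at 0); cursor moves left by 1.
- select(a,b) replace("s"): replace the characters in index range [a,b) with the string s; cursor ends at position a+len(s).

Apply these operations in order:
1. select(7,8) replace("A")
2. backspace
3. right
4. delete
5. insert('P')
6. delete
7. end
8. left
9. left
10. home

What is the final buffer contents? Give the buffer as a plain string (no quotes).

After op 1 (select(7,8) replace("A")): buf='NEHPMHLA' cursor=8
After op 2 (backspace): buf='NEHPMHL' cursor=7
After op 3 (right): buf='NEHPMHL' cursor=7
After op 4 (delete): buf='NEHPMHL' cursor=7
After op 5 (insert('P')): buf='NEHPMHLP' cursor=8
After op 6 (delete): buf='NEHPMHLP' cursor=8
After op 7 (end): buf='NEHPMHLP' cursor=8
After op 8 (left): buf='NEHPMHLP' cursor=7
After op 9 (left): buf='NEHPMHLP' cursor=6
After op 10 (home): buf='NEHPMHLP' cursor=0

Answer: NEHPMHLP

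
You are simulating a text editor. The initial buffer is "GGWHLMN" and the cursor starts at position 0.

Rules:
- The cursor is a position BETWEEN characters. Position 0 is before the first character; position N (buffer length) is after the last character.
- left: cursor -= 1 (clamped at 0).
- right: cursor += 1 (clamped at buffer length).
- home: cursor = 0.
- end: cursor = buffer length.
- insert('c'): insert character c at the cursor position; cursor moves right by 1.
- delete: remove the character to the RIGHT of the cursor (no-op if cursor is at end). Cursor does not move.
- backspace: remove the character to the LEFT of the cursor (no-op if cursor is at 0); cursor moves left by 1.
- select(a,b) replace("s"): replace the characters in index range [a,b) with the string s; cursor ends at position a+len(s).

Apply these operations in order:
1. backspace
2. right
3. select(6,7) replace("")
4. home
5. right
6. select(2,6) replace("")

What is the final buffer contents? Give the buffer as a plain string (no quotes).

After op 1 (backspace): buf='GGWHLMN' cursor=0
After op 2 (right): buf='GGWHLMN' cursor=1
After op 3 (select(6,7) replace("")): buf='GGWHLM' cursor=6
After op 4 (home): buf='GGWHLM' cursor=0
After op 5 (right): buf='GGWHLM' cursor=1
After op 6 (select(2,6) replace("")): buf='GG' cursor=2

Answer: GG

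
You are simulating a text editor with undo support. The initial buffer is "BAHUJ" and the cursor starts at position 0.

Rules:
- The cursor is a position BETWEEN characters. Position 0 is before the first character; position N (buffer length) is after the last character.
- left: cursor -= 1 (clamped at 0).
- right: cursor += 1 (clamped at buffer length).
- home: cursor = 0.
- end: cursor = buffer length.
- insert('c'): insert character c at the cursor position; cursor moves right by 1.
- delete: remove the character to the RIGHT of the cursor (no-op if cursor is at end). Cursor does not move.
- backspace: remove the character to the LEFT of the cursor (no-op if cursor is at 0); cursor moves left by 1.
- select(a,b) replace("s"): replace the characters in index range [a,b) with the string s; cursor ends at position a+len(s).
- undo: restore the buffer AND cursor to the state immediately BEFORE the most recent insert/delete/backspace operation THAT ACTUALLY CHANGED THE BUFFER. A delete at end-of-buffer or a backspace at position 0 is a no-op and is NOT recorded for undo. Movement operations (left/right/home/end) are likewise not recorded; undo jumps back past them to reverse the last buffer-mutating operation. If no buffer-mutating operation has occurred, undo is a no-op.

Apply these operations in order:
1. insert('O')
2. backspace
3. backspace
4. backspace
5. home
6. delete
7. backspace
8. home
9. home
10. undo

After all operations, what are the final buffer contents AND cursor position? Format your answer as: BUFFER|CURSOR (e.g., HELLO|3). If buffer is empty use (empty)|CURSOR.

Answer: BAHUJ|0

Derivation:
After op 1 (insert('O')): buf='OBAHUJ' cursor=1
After op 2 (backspace): buf='BAHUJ' cursor=0
After op 3 (backspace): buf='BAHUJ' cursor=0
After op 4 (backspace): buf='BAHUJ' cursor=0
After op 5 (home): buf='BAHUJ' cursor=0
After op 6 (delete): buf='AHUJ' cursor=0
After op 7 (backspace): buf='AHUJ' cursor=0
After op 8 (home): buf='AHUJ' cursor=0
After op 9 (home): buf='AHUJ' cursor=0
After op 10 (undo): buf='BAHUJ' cursor=0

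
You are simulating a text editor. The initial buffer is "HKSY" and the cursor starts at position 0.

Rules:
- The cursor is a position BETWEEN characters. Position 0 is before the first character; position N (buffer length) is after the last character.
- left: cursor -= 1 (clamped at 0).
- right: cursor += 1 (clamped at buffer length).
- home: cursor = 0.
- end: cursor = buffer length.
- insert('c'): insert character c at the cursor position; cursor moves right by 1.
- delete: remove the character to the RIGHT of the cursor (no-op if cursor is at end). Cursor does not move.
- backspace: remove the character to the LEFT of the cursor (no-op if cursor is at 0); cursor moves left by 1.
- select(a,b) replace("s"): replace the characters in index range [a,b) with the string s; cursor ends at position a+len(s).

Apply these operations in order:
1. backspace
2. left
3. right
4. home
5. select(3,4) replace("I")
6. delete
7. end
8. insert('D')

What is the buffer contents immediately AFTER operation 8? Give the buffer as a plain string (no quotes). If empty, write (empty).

Answer: HKSID

Derivation:
After op 1 (backspace): buf='HKSY' cursor=0
After op 2 (left): buf='HKSY' cursor=0
After op 3 (right): buf='HKSY' cursor=1
After op 4 (home): buf='HKSY' cursor=0
After op 5 (select(3,4) replace("I")): buf='HKSI' cursor=4
After op 6 (delete): buf='HKSI' cursor=4
After op 7 (end): buf='HKSI' cursor=4
After op 8 (insert('D')): buf='HKSID' cursor=5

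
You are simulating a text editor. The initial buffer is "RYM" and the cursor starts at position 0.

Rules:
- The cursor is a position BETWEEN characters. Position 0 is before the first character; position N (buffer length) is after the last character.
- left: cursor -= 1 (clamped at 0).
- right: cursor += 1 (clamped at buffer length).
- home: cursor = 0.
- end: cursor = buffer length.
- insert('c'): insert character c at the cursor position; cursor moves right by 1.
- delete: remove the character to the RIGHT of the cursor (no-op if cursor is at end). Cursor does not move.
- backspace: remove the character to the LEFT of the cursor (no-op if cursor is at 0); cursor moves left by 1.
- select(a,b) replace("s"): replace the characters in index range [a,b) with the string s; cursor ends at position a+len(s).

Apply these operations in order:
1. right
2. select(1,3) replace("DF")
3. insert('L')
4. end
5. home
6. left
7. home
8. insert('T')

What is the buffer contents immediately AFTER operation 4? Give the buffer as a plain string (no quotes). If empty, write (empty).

After op 1 (right): buf='RYM' cursor=1
After op 2 (select(1,3) replace("DF")): buf='RDF' cursor=3
After op 3 (insert('L')): buf='RDFL' cursor=4
After op 4 (end): buf='RDFL' cursor=4

Answer: RDFL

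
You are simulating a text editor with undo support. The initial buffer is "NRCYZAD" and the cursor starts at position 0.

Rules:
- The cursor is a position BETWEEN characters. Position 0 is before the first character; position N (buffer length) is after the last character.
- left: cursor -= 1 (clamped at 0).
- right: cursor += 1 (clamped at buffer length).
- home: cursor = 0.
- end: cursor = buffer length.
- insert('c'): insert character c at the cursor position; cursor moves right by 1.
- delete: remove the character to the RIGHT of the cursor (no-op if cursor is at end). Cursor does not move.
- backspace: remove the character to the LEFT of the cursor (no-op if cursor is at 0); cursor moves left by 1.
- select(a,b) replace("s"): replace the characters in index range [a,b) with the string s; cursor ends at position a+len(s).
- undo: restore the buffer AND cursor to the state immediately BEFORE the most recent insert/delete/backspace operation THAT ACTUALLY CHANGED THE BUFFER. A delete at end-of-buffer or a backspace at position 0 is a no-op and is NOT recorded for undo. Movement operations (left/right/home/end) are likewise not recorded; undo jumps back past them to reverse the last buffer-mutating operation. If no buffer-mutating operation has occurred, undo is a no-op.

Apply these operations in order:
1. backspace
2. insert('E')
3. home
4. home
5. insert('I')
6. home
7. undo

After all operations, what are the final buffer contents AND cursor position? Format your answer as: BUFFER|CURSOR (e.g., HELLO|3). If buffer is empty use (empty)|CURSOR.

Answer: ENRCYZAD|0

Derivation:
After op 1 (backspace): buf='NRCYZAD' cursor=0
After op 2 (insert('E')): buf='ENRCYZAD' cursor=1
After op 3 (home): buf='ENRCYZAD' cursor=0
After op 4 (home): buf='ENRCYZAD' cursor=0
After op 5 (insert('I')): buf='IENRCYZAD' cursor=1
After op 6 (home): buf='IENRCYZAD' cursor=0
After op 7 (undo): buf='ENRCYZAD' cursor=0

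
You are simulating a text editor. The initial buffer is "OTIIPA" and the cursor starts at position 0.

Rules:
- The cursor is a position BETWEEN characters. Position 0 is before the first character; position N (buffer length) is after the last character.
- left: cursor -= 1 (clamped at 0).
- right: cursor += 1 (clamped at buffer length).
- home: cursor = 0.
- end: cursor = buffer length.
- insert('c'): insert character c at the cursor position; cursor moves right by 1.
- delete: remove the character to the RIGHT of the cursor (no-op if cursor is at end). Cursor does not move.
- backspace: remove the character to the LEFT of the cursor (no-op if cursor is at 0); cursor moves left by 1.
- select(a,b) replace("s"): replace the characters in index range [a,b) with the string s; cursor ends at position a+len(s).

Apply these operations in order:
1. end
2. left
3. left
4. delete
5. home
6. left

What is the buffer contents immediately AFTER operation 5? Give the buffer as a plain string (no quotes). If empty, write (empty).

After op 1 (end): buf='OTIIPA' cursor=6
After op 2 (left): buf='OTIIPA' cursor=5
After op 3 (left): buf='OTIIPA' cursor=4
After op 4 (delete): buf='OTIIA' cursor=4
After op 5 (home): buf='OTIIA' cursor=0

Answer: OTIIA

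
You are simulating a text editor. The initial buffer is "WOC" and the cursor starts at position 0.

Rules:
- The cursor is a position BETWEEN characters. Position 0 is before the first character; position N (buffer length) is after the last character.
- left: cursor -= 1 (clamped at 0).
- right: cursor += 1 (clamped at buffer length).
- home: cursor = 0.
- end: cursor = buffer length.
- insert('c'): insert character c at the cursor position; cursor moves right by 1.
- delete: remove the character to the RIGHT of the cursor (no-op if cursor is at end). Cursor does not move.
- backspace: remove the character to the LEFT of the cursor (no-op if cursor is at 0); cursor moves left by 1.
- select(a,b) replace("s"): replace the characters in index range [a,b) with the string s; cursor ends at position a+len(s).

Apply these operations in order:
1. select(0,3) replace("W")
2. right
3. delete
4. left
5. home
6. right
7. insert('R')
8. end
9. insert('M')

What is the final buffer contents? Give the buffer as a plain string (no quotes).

Answer: WRM

Derivation:
After op 1 (select(0,3) replace("W")): buf='W' cursor=1
After op 2 (right): buf='W' cursor=1
After op 3 (delete): buf='W' cursor=1
After op 4 (left): buf='W' cursor=0
After op 5 (home): buf='W' cursor=0
After op 6 (right): buf='W' cursor=1
After op 7 (insert('R')): buf='WR' cursor=2
After op 8 (end): buf='WR' cursor=2
After op 9 (insert('M')): buf='WRM' cursor=3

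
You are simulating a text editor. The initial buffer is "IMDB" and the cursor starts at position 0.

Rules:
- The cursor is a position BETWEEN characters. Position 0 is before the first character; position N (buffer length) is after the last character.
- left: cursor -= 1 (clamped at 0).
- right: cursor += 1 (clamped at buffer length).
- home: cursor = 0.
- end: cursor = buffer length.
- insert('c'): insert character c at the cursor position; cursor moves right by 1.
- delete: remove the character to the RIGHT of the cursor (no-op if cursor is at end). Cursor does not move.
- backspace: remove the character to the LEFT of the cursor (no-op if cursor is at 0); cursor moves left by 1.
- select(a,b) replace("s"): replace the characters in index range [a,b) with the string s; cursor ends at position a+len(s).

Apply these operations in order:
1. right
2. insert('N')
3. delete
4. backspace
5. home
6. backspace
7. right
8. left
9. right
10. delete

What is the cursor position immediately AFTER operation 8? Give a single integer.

After op 1 (right): buf='IMDB' cursor=1
After op 2 (insert('N')): buf='INMDB' cursor=2
After op 3 (delete): buf='INDB' cursor=2
After op 4 (backspace): buf='IDB' cursor=1
After op 5 (home): buf='IDB' cursor=0
After op 6 (backspace): buf='IDB' cursor=0
After op 7 (right): buf='IDB' cursor=1
After op 8 (left): buf='IDB' cursor=0

Answer: 0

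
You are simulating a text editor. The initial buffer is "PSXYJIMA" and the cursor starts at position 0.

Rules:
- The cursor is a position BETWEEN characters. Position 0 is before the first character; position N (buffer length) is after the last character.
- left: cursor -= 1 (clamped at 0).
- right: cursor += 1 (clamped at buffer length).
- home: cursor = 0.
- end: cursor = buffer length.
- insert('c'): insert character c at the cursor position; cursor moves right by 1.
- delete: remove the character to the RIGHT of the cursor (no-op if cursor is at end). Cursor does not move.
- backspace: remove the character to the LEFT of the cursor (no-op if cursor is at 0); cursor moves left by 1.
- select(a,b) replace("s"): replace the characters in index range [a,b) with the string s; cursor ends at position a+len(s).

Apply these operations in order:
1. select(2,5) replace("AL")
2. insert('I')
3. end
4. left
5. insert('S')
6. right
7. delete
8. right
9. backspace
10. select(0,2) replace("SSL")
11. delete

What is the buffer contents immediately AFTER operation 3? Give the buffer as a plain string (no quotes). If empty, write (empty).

After op 1 (select(2,5) replace("AL")): buf='PSALIMA' cursor=4
After op 2 (insert('I')): buf='PSALIIMA' cursor=5
After op 3 (end): buf='PSALIIMA' cursor=8

Answer: PSALIIMA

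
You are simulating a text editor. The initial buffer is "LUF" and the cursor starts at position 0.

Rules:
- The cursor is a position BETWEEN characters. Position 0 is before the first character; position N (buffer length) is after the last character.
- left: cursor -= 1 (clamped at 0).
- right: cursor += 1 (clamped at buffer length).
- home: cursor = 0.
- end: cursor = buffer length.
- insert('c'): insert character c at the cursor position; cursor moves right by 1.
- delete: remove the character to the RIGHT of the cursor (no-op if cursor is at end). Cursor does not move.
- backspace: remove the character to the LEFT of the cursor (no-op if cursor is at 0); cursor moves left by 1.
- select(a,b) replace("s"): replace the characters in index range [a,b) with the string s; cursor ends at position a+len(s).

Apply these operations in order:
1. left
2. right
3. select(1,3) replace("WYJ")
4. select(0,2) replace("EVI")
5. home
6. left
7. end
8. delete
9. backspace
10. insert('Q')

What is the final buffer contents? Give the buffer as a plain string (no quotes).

After op 1 (left): buf='LUF' cursor=0
After op 2 (right): buf='LUF' cursor=1
After op 3 (select(1,3) replace("WYJ")): buf='LWYJ' cursor=4
After op 4 (select(0,2) replace("EVI")): buf='EVIYJ' cursor=3
After op 5 (home): buf='EVIYJ' cursor=0
After op 6 (left): buf='EVIYJ' cursor=0
After op 7 (end): buf='EVIYJ' cursor=5
After op 8 (delete): buf='EVIYJ' cursor=5
After op 9 (backspace): buf='EVIY' cursor=4
After op 10 (insert('Q')): buf='EVIYQ' cursor=5

Answer: EVIYQ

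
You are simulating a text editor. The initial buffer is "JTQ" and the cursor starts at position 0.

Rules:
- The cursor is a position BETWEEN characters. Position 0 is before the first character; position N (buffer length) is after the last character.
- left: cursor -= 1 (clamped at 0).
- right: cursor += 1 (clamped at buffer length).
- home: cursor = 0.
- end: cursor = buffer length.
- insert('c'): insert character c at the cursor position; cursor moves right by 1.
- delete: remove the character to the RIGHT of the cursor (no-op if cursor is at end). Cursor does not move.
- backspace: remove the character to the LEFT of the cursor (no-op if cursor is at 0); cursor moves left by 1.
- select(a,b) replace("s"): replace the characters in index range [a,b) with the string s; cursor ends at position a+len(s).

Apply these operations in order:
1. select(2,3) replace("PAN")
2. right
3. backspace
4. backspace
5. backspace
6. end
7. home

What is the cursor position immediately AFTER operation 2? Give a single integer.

After op 1 (select(2,3) replace("PAN")): buf='JTPAN' cursor=5
After op 2 (right): buf='JTPAN' cursor=5

Answer: 5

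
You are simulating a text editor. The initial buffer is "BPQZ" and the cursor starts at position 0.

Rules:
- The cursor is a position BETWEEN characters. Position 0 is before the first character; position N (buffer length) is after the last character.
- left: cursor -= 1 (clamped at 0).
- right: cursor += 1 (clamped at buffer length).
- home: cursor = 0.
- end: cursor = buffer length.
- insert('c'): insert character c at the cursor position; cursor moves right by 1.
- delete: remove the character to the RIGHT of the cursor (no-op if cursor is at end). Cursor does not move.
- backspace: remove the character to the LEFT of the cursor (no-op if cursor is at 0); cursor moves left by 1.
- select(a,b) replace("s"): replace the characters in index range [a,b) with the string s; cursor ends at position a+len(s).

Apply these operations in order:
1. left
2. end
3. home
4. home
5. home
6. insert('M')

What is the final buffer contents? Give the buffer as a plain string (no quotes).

Answer: MBPQZ

Derivation:
After op 1 (left): buf='BPQZ' cursor=0
After op 2 (end): buf='BPQZ' cursor=4
After op 3 (home): buf='BPQZ' cursor=0
After op 4 (home): buf='BPQZ' cursor=0
After op 5 (home): buf='BPQZ' cursor=0
After op 6 (insert('M')): buf='MBPQZ' cursor=1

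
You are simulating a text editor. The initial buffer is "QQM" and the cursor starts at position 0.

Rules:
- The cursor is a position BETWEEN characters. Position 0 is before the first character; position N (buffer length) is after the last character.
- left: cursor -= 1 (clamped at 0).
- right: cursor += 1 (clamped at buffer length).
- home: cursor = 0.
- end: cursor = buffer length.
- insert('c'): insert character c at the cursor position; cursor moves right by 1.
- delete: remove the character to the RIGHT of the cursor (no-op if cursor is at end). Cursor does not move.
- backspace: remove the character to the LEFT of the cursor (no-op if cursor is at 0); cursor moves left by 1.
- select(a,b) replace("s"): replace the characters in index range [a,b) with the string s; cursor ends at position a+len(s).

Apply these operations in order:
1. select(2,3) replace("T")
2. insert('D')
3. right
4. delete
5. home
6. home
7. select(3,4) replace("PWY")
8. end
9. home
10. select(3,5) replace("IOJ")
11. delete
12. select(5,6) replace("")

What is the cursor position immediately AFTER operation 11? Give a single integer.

After op 1 (select(2,3) replace("T")): buf='QQT' cursor=3
After op 2 (insert('D')): buf='QQTD' cursor=4
After op 3 (right): buf='QQTD' cursor=4
After op 4 (delete): buf='QQTD' cursor=4
After op 5 (home): buf='QQTD' cursor=0
After op 6 (home): buf='QQTD' cursor=0
After op 7 (select(3,4) replace("PWY")): buf='QQTPWY' cursor=6
After op 8 (end): buf='QQTPWY' cursor=6
After op 9 (home): buf='QQTPWY' cursor=0
After op 10 (select(3,5) replace("IOJ")): buf='QQTIOJY' cursor=6
After op 11 (delete): buf='QQTIOJ' cursor=6

Answer: 6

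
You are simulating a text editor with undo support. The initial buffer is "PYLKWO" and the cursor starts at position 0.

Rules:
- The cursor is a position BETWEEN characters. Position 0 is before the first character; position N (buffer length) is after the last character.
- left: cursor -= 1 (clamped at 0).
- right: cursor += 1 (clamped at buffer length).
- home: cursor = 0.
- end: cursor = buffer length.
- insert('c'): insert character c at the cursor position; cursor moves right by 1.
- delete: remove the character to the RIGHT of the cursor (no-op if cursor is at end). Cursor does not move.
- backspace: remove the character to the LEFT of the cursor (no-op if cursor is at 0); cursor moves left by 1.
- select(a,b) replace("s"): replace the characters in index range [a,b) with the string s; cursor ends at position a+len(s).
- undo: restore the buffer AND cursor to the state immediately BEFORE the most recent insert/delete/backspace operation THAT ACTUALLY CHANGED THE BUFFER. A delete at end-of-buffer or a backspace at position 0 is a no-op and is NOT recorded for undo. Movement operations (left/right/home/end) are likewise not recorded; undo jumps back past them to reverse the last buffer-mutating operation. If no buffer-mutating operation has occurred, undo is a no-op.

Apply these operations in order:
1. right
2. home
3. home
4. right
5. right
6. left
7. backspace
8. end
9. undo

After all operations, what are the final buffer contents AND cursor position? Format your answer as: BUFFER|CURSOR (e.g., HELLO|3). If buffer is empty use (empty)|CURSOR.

After op 1 (right): buf='PYLKWO' cursor=1
After op 2 (home): buf='PYLKWO' cursor=0
After op 3 (home): buf='PYLKWO' cursor=0
After op 4 (right): buf='PYLKWO' cursor=1
After op 5 (right): buf='PYLKWO' cursor=2
After op 6 (left): buf='PYLKWO' cursor=1
After op 7 (backspace): buf='YLKWO' cursor=0
After op 8 (end): buf='YLKWO' cursor=5
After op 9 (undo): buf='PYLKWO' cursor=1

Answer: PYLKWO|1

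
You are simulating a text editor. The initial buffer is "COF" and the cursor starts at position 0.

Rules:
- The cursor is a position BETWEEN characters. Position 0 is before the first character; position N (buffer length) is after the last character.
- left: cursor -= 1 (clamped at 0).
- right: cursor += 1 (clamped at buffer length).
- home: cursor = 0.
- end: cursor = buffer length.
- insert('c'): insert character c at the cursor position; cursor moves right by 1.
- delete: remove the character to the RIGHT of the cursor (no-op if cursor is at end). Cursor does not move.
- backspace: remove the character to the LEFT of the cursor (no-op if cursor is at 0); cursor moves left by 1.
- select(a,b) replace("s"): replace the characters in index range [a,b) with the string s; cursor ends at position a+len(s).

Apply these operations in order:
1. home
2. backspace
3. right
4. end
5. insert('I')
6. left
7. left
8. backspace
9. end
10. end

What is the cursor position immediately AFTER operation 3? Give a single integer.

Answer: 1

Derivation:
After op 1 (home): buf='COF' cursor=0
After op 2 (backspace): buf='COF' cursor=0
After op 3 (right): buf='COF' cursor=1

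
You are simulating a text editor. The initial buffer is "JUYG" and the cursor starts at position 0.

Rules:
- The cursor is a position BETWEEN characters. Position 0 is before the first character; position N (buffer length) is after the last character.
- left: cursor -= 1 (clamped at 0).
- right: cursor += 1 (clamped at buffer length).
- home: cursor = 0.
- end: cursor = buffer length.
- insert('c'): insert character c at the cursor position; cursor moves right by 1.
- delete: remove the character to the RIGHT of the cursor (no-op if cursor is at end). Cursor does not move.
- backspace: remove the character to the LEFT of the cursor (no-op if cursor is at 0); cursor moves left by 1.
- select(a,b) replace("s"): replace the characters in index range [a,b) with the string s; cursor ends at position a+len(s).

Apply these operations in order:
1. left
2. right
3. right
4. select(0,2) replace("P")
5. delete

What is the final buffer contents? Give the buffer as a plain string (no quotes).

Answer: PG

Derivation:
After op 1 (left): buf='JUYG' cursor=0
After op 2 (right): buf='JUYG' cursor=1
After op 3 (right): buf='JUYG' cursor=2
After op 4 (select(0,2) replace("P")): buf='PYG' cursor=1
After op 5 (delete): buf='PG' cursor=1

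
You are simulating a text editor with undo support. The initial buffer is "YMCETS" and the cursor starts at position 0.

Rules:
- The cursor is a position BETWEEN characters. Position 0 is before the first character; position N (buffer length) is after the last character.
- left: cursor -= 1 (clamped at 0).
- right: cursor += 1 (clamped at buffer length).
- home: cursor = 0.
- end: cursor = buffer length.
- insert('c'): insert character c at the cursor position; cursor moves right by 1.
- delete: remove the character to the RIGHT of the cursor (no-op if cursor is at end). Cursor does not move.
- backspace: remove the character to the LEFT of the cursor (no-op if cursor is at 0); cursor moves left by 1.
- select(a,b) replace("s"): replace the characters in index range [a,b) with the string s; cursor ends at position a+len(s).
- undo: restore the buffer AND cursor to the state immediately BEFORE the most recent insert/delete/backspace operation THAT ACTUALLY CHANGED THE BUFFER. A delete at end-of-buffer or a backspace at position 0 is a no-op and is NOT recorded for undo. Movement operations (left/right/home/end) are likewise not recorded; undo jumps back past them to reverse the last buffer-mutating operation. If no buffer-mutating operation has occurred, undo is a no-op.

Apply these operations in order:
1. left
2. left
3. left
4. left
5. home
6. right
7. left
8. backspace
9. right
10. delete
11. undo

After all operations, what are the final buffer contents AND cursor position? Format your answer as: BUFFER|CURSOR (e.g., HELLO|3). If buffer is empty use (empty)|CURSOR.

After op 1 (left): buf='YMCETS' cursor=0
After op 2 (left): buf='YMCETS' cursor=0
After op 3 (left): buf='YMCETS' cursor=0
After op 4 (left): buf='YMCETS' cursor=0
After op 5 (home): buf='YMCETS' cursor=0
After op 6 (right): buf='YMCETS' cursor=1
After op 7 (left): buf='YMCETS' cursor=0
After op 8 (backspace): buf='YMCETS' cursor=0
After op 9 (right): buf='YMCETS' cursor=1
After op 10 (delete): buf='YCETS' cursor=1
After op 11 (undo): buf='YMCETS' cursor=1

Answer: YMCETS|1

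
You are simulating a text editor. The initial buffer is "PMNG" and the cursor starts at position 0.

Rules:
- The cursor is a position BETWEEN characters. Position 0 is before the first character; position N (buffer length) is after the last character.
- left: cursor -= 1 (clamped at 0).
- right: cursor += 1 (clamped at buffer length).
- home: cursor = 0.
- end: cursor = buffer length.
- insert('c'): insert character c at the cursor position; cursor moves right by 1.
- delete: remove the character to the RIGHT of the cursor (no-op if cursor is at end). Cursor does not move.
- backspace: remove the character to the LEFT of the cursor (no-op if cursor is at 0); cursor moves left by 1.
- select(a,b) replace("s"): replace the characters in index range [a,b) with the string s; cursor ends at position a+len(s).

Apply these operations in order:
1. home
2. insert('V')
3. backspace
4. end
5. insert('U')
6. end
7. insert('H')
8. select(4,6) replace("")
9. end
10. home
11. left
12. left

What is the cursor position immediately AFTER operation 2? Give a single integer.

After op 1 (home): buf='PMNG' cursor=0
After op 2 (insert('V')): buf='VPMNG' cursor=1

Answer: 1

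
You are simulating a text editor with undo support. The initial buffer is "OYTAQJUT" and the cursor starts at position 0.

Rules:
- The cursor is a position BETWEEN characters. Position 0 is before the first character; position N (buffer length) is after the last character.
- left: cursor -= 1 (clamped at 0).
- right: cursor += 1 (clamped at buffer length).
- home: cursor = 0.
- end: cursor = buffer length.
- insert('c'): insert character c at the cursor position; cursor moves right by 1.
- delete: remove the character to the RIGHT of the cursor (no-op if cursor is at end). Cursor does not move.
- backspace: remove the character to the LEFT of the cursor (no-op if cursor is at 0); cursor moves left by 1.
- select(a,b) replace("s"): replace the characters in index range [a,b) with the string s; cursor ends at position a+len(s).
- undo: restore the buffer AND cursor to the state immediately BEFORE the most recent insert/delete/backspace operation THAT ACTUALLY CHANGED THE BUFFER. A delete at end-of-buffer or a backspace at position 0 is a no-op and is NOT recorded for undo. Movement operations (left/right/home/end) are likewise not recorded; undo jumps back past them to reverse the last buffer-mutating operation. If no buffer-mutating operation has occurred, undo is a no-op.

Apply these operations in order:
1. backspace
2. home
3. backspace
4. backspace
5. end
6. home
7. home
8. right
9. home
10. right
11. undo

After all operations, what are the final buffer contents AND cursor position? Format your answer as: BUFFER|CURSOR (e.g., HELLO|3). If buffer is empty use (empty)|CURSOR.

After op 1 (backspace): buf='OYTAQJUT' cursor=0
After op 2 (home): buf='OYTAQJUT' cursor=0
After op 3 (backspace): buf='OYTAQJUT' cursor=0
After op 4 (backspace): buf='OYTAQJUT' cursor=0
After op 5 (end): buf='OYTAQJUT' cursor=8
After op 6 (home): buf='OYTAQJUT' cursor=0
After op 7 (home): buf='OYTAQJUT' cursor=0
After op 8 (right): buf='OYTAQJUT' cursor=1
After op 9 (home): buf='OYTAQJUT' cursor=0
After op 10 (right): buf='OYTAQJUT' cursor=1
After op 11 (undo): buf='OYTAQJUT' cursor=1

Answer: OYTAQJUT|1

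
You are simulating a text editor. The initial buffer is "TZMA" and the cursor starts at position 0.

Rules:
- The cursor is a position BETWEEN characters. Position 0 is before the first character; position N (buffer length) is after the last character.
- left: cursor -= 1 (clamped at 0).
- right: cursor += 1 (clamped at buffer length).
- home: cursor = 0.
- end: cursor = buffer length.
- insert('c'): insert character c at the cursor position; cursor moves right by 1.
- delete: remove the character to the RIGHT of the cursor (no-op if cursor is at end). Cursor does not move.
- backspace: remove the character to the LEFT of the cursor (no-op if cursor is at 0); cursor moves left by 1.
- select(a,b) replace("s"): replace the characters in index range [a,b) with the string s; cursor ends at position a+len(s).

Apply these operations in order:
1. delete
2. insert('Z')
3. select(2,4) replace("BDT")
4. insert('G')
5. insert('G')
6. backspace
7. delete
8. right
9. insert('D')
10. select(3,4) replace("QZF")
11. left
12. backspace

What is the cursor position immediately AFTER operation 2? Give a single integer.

Answer: 1

Derivation:
After op 1 (delete): buf='ZMA' cursor=0
After op 2 (insert('Z')): buf='ZZMA' cursor=1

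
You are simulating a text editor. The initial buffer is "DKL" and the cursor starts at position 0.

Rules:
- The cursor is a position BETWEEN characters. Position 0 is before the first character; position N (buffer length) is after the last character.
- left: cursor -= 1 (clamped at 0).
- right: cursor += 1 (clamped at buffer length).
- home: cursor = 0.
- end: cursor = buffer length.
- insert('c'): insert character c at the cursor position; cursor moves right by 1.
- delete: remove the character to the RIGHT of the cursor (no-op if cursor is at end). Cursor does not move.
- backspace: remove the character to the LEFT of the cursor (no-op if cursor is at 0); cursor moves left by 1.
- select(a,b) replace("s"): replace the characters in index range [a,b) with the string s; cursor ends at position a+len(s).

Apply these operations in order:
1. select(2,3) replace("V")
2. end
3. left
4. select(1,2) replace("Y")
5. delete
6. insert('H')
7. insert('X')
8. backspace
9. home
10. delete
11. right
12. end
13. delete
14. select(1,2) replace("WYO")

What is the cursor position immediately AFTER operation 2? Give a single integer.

Answer: 3

Derivation:
After op 1 (select(2,3) replace("V")): buf='DKV' cursor=3
After op 2 (end): buf='DKV' cursor=3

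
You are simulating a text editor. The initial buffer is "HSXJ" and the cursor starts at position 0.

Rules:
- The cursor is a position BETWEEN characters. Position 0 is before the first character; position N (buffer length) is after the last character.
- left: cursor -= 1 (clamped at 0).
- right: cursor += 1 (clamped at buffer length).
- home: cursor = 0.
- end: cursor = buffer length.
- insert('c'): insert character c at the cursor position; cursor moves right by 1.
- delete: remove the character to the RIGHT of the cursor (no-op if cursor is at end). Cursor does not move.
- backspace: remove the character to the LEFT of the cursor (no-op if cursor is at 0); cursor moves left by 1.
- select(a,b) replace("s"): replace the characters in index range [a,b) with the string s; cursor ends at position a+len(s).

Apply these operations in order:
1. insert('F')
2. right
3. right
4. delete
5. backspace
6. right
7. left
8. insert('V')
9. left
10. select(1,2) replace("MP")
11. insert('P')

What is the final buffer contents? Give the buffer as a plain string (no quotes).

After op 1 (insert('F')): buf='FHSXJ' cursor=1
After op 2 (right): buf='FHSXJ' cursor=2
After op 3 (right): buf='FHSXJ' cursor=3
After op 4 (delete): buf='FHSJ' cursor=3
After op 5 (backspace): buf='FHJ' cursor=2
After op 6 (right): buf='FHJ' cursor=3
After op 7 (left): buf='FHJ' cursor=2
After op 8 (insert('V')): buf='FHVJ' cursor=3
After op 9 (left): buf='FHVJ' cursor=2
After op 10 (select(1,2) replace("MP")): buf='FMPVJ' cursor=3
After op 11 (insert('P')): buf='FMPPVJ' cursor=4

Answer: FMPPVJ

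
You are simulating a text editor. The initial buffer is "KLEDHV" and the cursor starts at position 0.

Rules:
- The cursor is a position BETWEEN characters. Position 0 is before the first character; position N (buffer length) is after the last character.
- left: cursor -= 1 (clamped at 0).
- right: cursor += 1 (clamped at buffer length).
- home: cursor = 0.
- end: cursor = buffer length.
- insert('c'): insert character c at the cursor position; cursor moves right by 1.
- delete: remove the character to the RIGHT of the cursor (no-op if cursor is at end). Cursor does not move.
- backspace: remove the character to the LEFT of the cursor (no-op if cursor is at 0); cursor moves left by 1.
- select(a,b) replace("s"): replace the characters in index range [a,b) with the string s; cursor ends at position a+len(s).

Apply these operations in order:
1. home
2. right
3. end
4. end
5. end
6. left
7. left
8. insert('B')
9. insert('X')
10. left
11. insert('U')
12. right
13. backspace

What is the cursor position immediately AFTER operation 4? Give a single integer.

Answer: 6

Derivation:
After op 1 (home): buf='KLEDHV' cursor=0
After op 2 (right): buf='KLEDHV' cursor=1
After op 3 (end): buf='KLEDHV' cursor=6
After op 4 (end): buf='KLEDHV' cursor=6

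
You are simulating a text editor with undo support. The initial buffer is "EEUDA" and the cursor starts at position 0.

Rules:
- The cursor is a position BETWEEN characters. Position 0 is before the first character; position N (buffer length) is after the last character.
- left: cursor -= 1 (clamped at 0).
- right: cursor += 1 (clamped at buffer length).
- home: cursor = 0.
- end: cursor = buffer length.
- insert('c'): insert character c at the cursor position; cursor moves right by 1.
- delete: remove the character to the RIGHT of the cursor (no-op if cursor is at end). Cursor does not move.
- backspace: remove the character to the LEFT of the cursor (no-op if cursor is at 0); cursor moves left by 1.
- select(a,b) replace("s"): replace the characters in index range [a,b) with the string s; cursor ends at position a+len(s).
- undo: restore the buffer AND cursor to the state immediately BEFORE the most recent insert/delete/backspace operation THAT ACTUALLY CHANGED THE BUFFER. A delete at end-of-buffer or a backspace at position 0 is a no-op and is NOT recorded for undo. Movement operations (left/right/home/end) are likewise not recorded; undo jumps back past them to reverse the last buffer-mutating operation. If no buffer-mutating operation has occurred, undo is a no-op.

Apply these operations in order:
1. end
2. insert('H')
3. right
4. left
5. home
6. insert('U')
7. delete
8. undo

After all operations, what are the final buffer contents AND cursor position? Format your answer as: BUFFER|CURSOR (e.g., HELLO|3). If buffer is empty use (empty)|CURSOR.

Answer: UEEUDAH|1

Derivation:
After op 1 (end): buf='EEUDA' cursor=5
After op 2 (insert('H')): buf='EEUDAH' cursor=6
After op 3 (right): buf='EEUDAH' cursor=6
After op 4 (left): buf='EEUDAH' cursor=5
After op 5 (home): buf='EEUDAH' cursor=0
After op 6 (insert('U')): buf='UEEUDAH' cursor=1
After op 7 (delete): buf='UEUDAH' cursor=1
After op 8 (undo): buf='UEEUDAH' cursor=1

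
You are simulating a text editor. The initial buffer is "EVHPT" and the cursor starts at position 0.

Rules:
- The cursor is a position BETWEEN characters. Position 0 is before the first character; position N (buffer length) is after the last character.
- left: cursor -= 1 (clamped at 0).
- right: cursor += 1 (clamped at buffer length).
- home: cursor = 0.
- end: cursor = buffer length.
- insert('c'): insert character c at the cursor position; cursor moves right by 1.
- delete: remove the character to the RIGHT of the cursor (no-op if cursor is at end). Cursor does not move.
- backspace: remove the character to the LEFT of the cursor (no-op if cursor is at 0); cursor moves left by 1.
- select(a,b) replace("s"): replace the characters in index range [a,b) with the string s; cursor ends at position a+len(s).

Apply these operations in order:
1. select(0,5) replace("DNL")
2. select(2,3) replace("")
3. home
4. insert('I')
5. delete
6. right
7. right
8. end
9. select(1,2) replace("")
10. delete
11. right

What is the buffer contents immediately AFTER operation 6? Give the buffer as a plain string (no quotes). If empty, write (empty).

After op 1 (select(0,5) replace("DNL")): buf='DNL' cursor=3
After op 2 (select(2,3) replace("")): buf='DN' cursor=2
After op 3 (home): buf='DN' cursor=0
After op 4 (insert('I')): buf='IDN' cursor=1
After op 5 (delete): buf='IN' cursor=1
After op 6 (right): buf='IN' cursor=2

Answer: IN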